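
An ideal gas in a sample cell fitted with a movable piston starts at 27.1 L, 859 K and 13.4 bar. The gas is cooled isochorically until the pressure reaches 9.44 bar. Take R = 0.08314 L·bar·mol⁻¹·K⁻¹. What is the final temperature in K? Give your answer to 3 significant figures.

V constant ⇒ P ∝ T: V₂ = V₁; T₂ = T₁·(P₂/P₁) = 605.1 K.

T₂ ≈ 605 K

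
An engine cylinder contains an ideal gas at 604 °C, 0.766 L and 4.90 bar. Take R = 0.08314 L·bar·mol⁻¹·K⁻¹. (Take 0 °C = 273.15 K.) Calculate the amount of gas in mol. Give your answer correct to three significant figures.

n ≈ 0.0515 mol

Convert: T = 877.15 K.
PV = nRT ⇒ n = PV/(RT) = (4.90 × 0.766) / (0.08314 × 877.15)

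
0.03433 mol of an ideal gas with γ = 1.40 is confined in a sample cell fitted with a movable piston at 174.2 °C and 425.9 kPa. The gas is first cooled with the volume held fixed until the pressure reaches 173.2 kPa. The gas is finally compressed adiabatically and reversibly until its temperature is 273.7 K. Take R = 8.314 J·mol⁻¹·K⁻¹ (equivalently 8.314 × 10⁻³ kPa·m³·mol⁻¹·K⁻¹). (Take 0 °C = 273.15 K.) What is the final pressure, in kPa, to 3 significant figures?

Convert: T₁ = 447.3 K.
From PV = nRT: V₁ = nRT₁/P₁ = 0.0002998 m³.
V constant ⇒ P ∝ T: V₂ = V₁; T₂ = T₁·(P₂/P₁) = 181.9 K.
Adiabatic (γ = 1.40), T V^(γ−1) and P V^γ constant: P₃ = P₂·(T₃/T₂)^(γ/(γ−1)) = 723.4 kPa; V₃ = V₂·(T₂/T₃)^(1/(γ−1)) = 0.0001080 m³.

P₃ ≈ 723 kPa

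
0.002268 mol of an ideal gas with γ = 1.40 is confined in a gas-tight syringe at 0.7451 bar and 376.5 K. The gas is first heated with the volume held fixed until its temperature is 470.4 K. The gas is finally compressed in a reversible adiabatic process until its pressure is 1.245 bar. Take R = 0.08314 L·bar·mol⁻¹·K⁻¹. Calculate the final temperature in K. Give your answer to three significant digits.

From PV = nRT: V₁ = nRT₁/P₁ = 0.09528 L.
Isochoric, so P/T is constant: V₂ = V₁; P₂ = P₁·(T₂/T₁) = 0.9309 bar.
Adiabatic (γ = 1.40), T V^(γ−1) and P V^γ constant: T₃ = T₂·(P₃/P₂)^((γ−1)/γ) = 511.1 K; V₃ = V₂·(P₂/P₃)^(1/γ) = 0.07741 L.

T₃ ≈ 511 K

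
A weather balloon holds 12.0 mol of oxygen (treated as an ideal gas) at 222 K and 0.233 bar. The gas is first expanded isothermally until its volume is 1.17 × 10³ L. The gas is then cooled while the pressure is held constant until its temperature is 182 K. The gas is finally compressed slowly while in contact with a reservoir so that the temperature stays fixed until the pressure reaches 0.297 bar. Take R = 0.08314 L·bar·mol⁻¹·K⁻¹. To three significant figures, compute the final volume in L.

From PV = nRT: V₁ = nRT₁/P₁ = 950.6 L.
Isothermal, so P V is constant: T₂ = T₁; P₂ = P₁·(V₁/V₂) = 0.1893 bar.
Isobaric, so V/T is constant: P₃ = P₂; V₃ = V₂·(T₃/T₂) = 959.2 L.
T constant ⇒ Boyle's law P V = const: T₄ = T₃; V₄ = V₃·(P₃/P₄) = 611.4 L.

V₄ ≈ 611 L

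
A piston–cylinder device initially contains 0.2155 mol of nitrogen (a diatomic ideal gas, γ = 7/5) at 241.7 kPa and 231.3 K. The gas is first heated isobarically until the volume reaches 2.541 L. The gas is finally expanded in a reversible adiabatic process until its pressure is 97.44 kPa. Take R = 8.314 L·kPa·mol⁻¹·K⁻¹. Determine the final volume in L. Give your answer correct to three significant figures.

V₃ ≈ 4.86 L

From PV = nRT: V₁ = nRT₁/P₁ = 1.715 L.
Isobaric, so V/T is constant: P₂ = P₁; T₂ = T₁·(V₂/V₁) = 342.8 K.
Reversible adiabatic, γ = 7/5: T₃ = T₂·(P₃/P₂)^((γ−1)/γ) = 264.4 K; V₃ = V₂·(P₂/P₃)^(1/γ) = 4.862 L.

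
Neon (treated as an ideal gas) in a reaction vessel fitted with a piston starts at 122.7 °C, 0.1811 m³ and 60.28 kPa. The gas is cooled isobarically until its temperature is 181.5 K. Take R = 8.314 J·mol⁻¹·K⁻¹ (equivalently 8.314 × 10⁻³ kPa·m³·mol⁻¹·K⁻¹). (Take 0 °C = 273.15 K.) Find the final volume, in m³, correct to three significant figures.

Convert: T₁ = 395.8 K.
P constant ⇒ V ∝ T: P₂ = P₁; V₂ = V₁·(T₂/T₁) = 0.08304 m³.

V₂ ≈ 0.0830 m³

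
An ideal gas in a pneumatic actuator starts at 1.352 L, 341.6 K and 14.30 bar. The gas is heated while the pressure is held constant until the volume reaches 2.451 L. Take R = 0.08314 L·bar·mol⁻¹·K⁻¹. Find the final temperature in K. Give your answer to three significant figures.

T₂ ≈ 619 K

Isobaric, so V/T is constant: P₂ = P₁; T₂ = T₁·(V₂/V₁) = 619.3 K.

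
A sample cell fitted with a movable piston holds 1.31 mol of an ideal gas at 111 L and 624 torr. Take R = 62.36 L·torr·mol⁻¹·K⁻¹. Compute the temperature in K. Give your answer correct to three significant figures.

PV = nRT ⇒ T = PV/(nR) = (624 × 111) / (1.31 × 62.36)

T ≈ 848 K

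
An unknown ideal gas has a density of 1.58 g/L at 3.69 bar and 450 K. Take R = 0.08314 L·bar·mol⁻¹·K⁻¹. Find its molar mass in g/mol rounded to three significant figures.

ρ = PM/(RT) ⇒ M = ρRT/P = (1.58 × 0.08314 × 450.0) / 3.69

M ≈ 16.0 g/mol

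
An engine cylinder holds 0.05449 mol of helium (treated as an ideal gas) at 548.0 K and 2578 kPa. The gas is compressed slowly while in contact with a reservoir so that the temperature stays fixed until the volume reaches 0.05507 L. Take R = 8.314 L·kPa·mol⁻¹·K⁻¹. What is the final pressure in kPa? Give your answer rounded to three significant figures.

From PV = nRT: V₁ = nRT₁/P₁ = 0.09630 L.
T constant ⇒ Boyle's law P V = const: T₂ = T₁; P₂ = P₁·(V₁/V₂) = 4508 kPa.

P₂ ≈ 4.51e+03 kPa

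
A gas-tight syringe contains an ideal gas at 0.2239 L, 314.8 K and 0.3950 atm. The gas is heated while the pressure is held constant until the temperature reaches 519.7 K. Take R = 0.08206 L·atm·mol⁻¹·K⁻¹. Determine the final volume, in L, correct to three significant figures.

V₂ ≈ 0.370 L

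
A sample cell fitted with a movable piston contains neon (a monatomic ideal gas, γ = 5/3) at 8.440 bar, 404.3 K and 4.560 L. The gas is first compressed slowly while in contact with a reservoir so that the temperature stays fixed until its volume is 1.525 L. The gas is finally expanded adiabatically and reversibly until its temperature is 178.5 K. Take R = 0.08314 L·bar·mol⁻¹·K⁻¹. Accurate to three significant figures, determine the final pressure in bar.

T constant ⇒ Boyle's law P V = const: T₂ = T₁; P₂ = P₁·(V₁/V₂) = 25.24 bar.
Adiabatic (γ = 5/3), T V^(γ−1) and P V^γ constant: P₃ = P₂·(T₃/T₂)^(γ/(γ−1)) = 3.269 bar; V₃ = V₂·(T₂/T₃)^(1/(γ−1)) = 5.198 L.

P₃ ≈ 3.27 bar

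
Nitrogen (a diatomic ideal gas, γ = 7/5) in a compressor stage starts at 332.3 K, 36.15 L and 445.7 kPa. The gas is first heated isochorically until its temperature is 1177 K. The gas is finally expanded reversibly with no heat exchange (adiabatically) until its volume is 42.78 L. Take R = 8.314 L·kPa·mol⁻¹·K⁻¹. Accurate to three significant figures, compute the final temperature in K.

V constant ⇒ P ∝ T: V₂ = V₁; P₂ = P₁·(T₂/T₁) = 1579 kPa.
Reversible adiabatic, γ = 7/5: T₃ = T₂·(V₂/V₃)^(γ−1) = 1100 K; P₃ = P₂·(V₂/V₃)^γ = 1247 kPa.

T₃ ≈ 1.10e+03 K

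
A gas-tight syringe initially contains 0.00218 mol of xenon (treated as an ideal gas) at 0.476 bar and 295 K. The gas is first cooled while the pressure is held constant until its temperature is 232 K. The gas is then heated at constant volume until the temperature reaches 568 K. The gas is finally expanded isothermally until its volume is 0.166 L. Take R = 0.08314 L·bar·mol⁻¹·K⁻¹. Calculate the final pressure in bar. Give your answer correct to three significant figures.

From PV = nRT: V₁ = nRT₁/P₁ = 0.1123 L.
P constant ⇒ V ∝ T: P₂ = P₁; V₂ = V₁·(T₂/T₁) = 0.08834 L.
Isochoric, so P/T is constant: V₃ = V₂; P₃ = P₂·(T₃/T₂) = 1.165 bar.
T constant ⇒ Boyle's law P V = const: T₄ = T₃; P₄ = P₃·(V₃/V₄) = 0.6202 bar.

P₄ ≈ 0.620 bar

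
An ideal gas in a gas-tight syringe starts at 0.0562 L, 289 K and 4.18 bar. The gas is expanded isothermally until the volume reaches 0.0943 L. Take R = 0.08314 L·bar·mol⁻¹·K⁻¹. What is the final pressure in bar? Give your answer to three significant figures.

Isothermal, so P V is constant: T₂ = T₁; P₂ = P₁·(V₁/V₂) = 2.491 bar.

P₂ ≈ 2.49 bar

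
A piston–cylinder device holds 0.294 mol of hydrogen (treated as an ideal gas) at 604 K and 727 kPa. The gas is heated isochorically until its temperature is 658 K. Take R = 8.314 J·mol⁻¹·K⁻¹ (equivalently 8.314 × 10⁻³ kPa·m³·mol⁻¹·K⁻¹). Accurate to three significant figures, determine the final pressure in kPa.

P₂ ≈ 792 kPa

From PV = nRT: V₁ = nRT₁/P₁ = 0.002031 m³.
V constant ⇒ P ∝ T: V₂ = V₁; P₂ = P₁·(T₂/T₁) = 792.0 kPa.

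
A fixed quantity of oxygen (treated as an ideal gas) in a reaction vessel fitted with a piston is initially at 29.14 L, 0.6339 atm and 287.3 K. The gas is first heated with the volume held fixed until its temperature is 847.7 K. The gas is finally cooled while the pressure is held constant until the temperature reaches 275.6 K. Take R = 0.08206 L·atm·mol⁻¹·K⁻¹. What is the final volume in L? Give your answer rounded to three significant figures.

V₃ ≈ 9.47 L

Isochoric, so P/T is constant: V₂ = V₁; P₂ = P₁·(T₂/T₁) = 1.870 atm.
P constant ⇒ V ∝ T: P₃ = P₂; V₃ = V₂·(T₃/T₂) = 9.474 L.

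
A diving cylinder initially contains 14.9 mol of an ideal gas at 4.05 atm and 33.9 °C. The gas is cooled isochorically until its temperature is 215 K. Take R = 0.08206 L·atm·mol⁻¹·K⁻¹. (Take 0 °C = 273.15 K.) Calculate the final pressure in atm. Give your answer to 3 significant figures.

Convert: T₁ = 307.0 K.
From PV = nRT: V₁ = nRT₁/P₁ = 92.70 L.
Isochoric, so P/T is constant: V₂ = V₁; P₂ = P₁·(T₂/T₁) = 2.836 atm.

P₂ ≈ 2.84 atm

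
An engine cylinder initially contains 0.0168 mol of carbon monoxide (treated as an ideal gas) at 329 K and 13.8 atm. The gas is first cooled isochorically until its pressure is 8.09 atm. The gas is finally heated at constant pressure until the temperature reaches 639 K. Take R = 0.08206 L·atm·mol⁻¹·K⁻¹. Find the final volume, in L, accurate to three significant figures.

V₃ ≈ 0.109 L

From PV = nRT: V₁ = nRT₁/P₁ = 0.03287 L.
Isochoric, so P/T is constant: V₂ = V₁; T₂ = T₁·(P₂/P₁) = 192.9 K.
Isobaric, so V/T is constant: P₃ = P₂; V₃ = V₂·(T₃/T₂) = 0.1089 L.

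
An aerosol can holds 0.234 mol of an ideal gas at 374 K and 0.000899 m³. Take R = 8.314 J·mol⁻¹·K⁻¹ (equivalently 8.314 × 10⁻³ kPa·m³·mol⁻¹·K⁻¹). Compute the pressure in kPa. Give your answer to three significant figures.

PV = nRT ⇒ P = nRT/V = (0.234 × 8.314 × 10⁻³ × 374) / 0.000899

P ≈ 809 kPa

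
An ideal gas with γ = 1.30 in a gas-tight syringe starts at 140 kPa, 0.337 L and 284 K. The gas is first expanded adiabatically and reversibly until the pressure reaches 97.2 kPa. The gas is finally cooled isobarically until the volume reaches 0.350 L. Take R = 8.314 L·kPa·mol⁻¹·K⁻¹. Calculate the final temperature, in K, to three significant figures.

T₃ ≈ 205 K

Reversible adiabatic, γ = 1.30: T₂ = T₁·(P₂/P₁)^((γ−1)/γ) = 261.1 K; V₂ = V₁·(P₁/P₂)^(1/γ) = 0.4462 L.
P constant ⇒ V ∝ T: P₃ = P₂; T₃ = T₂·(V₃/V₂) = 204.8 K.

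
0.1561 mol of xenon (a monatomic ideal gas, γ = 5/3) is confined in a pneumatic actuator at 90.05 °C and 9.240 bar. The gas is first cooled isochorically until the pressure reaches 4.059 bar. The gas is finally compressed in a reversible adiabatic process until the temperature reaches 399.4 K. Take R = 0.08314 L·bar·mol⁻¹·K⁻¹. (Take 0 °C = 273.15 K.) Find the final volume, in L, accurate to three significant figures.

Convert: T₁ = 363.2 K.
From PV = nRT: V₁ = nRT₁/P₁ = 0.5101 L.
Isochoric, so P/T is constant: V₂ = V₁; T₂ = T₁·(P₂/P₁) = 159.5 K.
Adiabatic (γ = 5/3), T V^(γ−1) and P V^γ constant: P₃ = P₂·(T₃/T₂)^(γ/(γ−1)) = 40.24 bar; V₃ = V₂·(T₂/T₃)^(1/(γ−1)) = 0.1288 L.

V₃ ≈ 0.129 L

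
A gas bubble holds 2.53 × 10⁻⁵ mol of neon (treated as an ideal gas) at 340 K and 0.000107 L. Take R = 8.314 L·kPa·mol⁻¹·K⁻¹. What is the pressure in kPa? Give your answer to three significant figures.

P ≈ 668 kPa

PV = nRT ⇒ P = nRT/V = (2.53e-05 × 8.314 × 340) / 0.000107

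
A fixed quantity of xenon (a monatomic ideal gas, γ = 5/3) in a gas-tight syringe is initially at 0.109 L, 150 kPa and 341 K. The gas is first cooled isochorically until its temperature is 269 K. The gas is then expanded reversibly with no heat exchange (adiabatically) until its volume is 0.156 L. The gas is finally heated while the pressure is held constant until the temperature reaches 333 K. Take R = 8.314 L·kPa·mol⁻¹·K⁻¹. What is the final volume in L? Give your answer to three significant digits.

Isochoric, so P/T is constant: V₂ = V₁; P₂ = P₁·(T₂/T₁) = 118.3 kPa.
Reversible adiabatic, γ = 5/3: T₃ = T₂·(V₂/V₃)^(γ−1) = 211.8 K; P₃ = P₂·(V₂/V₃)^γ = 65.10 kPa.
P constant ⇒ V ∝ T: P₄ = P₃; V₄ = V₃·(T₄/T₃) = 0.2453 L.

V₄ ≈ 0.245 L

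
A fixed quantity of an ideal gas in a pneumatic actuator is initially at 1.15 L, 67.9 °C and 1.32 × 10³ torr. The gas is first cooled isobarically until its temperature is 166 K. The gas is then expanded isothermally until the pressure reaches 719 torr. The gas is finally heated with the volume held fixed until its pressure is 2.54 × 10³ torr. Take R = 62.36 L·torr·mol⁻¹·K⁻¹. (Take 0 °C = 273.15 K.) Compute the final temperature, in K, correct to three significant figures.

T₄ ≈ 586 K

Convert: T₁ = 341.0 K.
Isobaric, so V/T is constant: P₂ = P₁; V₂ = V₁·(T₂/T₁) = 0.5597 L.
Isothermal, so P V is constant: T₃ = T₂; V₃ = V₂·(P₂/P₃) = 1.028 L.
Isochoric, so P/T is constant: V₄ = V₃; T₄ = T₃·(P₄/P₃) = 586.4 K.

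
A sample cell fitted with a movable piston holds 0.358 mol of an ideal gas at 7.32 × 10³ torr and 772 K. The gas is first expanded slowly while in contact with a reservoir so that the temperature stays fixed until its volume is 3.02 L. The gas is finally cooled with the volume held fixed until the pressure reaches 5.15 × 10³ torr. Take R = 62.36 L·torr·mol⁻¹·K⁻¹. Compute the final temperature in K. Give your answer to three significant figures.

From PV = nRT: V₁ = nRT₁/P₁ = 2.354 L.
Isothermal, so P V is constant: T₂ = T₁; P₂ = P₁·(V₁/V₂) = 5707 torr.
V constant ⇒ P ∝ T: V₃ = V₂; T₃ = T₂·(P₃/P₂) = 696.7 K.

T₃ ≈ 697 K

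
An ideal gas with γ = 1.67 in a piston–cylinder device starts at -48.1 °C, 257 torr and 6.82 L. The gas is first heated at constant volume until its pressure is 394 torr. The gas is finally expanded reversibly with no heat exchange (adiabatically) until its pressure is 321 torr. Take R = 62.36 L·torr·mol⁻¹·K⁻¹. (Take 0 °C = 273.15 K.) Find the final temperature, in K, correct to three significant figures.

T₃ ≈ 318 K

Convert: T₁ = 225.0 K.
V constant ⇒ P ∝ T: V₂ = V₁; T₂ = T₁·(P₂/P₁) = 345.0 K.
Reversible adiabatic, γ = 1.67: T₃ = T₂·(P₃/P₂)^((γ−1)/γ) = 317.8 K; V₃ = V₂·(P₂/P₃)^(1/γ) = 7.710 L.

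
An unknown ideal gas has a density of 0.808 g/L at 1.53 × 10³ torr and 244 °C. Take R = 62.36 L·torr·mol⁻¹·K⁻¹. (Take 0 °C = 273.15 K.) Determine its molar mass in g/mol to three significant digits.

M ≈ 17.0 g/mol

ρ = PM/(RT) ⇒ M = ρRT/P = (0.808 × 62.36 × 517.1) / 1.53e+03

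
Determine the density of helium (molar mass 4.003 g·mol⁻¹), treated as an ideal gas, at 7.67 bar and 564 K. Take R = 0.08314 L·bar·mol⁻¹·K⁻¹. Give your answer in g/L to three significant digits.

ρ = PM/(RT) = (7.67 × 4.003) / (0.08314 × 564.0)

ρ ≈ 0.655 g/L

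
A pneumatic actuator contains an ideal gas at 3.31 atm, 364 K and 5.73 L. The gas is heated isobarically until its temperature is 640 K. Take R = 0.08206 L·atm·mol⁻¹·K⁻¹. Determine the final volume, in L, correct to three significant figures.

V₂ ≈ 10.1 L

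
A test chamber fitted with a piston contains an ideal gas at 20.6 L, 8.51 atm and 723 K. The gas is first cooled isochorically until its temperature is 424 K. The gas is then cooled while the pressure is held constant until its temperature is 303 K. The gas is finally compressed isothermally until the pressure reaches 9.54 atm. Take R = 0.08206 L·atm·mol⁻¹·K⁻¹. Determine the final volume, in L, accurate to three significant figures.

V₄ ≈ 7.70 L

Isochoric, so P/T is constant: V₂ = V₁; P₂ = P₁·(T₂/T₁) = 4.991 atm.
Isobaric, so V/T is constant: P₃ = P₂; V₃ = V₂·(T₃/T₂) = 14.72 L.
Isothermal, so P V is constant: T₄ = T₃; V₄ = V₃·(P₃/P₄) = 7.701 L.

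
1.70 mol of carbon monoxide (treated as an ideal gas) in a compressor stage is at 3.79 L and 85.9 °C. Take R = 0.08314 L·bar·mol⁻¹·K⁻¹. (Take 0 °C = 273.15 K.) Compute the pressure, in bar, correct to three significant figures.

P ≈ 13.4 bar

Convert: T = 359.05 K.
PV = nRT ⇒ P = nRT/V = (1.70 × 0.08314 × 359.05) / 3.79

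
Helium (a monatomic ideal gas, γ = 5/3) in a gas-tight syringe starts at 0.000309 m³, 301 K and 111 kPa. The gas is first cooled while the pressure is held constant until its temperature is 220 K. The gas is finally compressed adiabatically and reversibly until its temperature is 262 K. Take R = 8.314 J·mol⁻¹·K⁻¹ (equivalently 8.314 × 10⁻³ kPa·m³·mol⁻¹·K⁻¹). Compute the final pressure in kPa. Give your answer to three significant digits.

P₃ ≈ 172 kPa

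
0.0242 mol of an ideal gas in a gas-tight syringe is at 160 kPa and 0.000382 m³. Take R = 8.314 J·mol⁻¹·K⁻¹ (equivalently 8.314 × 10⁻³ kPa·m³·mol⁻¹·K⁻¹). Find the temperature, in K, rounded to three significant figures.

T ≈ 304 K

PV = nRT ⇒ T = PV/(nR) = (160 × 0.000382) / (0.0242 × 8.314 × 10⁻³)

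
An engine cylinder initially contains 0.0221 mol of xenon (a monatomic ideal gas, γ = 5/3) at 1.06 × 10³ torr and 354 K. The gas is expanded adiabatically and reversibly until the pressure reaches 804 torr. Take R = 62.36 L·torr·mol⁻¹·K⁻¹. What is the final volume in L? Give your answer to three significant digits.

V₂ ≈ 0.543 L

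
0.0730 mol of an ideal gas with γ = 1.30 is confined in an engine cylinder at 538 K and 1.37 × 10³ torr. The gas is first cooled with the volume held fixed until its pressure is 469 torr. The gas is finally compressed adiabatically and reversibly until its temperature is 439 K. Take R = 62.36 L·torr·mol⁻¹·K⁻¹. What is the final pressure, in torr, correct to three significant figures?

From PV = nRT: V₁ = nRT₁/P₁ = 1.788 L.
Isochoric, so P/T is constant: V₂ = V₁; T₂ = T₁·(P₂/P₁) = 184.2 K.
Reversible adiabatic, γ = 1.30: P₃ = P₂·(T₃/T₂)^(γ/(γ−1)) = 2.022e+04 torr; V₃ = V₂·(T₂/T₃)^(1/(γ−1)) = 0.09882 L.

P₃ ≈ 2.02e+04 torr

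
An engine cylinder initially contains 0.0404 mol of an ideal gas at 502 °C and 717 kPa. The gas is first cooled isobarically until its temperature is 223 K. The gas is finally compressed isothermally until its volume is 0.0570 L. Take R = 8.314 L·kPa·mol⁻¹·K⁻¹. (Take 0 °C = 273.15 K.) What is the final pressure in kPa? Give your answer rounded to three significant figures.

P₃ ≈ 1.31e+03 kPa

Convert: T₁ = 775.1 K.
From PV = nRT: V₁ = nRT₁/P₁ = 0.3631 L.
Isobaric, so V/T is constant: P₂ = P₁; V₂ = V₁·(T₂/T₁) = 0.1045 L.
T constant ⇒ Boyle's law P V = const: T₃ = T₂; P₃ = P₂·(V₂/V₃) = 1314 kPa.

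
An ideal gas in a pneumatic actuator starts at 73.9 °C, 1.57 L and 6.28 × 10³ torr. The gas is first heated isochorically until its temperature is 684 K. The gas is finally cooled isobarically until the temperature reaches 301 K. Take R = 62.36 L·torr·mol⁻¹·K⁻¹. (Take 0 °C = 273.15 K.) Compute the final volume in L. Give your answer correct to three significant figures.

V₃ ≈ 0.691 L

Convert: T₁ = 347.0 K.
Isochoric, so P/T is constant: V₂ = V₁; P₂ = P₁·(T₂/T₁) = 1.238e+04 torr.
P constant ⇒ V ∝ T: P₃ = P₂; V₃ = V₂·(T₃/T₂) = 0.6909 L.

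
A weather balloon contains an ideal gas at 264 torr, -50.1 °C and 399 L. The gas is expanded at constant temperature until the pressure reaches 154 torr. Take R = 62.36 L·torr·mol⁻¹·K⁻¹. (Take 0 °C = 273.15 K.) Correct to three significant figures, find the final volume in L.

V₂ ≈ 684 L

Convert: T₁ = 223.0 K.
T constant ⇒ Boyle's law P V = const: T₂ = T₁; V₂ = V₁·(P₁/P₂) = 684.0 L.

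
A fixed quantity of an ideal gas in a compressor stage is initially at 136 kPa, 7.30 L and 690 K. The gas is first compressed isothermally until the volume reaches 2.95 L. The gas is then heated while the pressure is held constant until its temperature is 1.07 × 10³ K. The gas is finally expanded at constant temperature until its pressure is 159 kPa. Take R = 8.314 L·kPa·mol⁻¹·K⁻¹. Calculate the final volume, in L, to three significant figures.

V₄ ≈ 9.68 L

Isothermal, so P V is constant: T₂ = T₁; P₂ = P₁·(V₁/V₂) = 336.5 kPa.
Isobaric, so V/T is constant: P₃ = P₂; V₃ = V₂·(T₃/T₂) = 4.575 L.
Isothermal, so P V is constant: T₄ = T₃; V₄ = V₃·(P₃/P₄) = 9.683 L.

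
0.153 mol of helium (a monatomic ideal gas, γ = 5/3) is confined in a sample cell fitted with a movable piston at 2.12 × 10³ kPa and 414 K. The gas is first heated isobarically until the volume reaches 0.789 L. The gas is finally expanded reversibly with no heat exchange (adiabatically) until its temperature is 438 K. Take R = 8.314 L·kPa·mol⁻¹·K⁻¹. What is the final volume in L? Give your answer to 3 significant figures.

From PV = nRT: V₁ = nRT₁/P₁ = 0.2484 L.
Isobaric, so V/T is constant: P₂ = P₁; T₂ = T₁·(V₂/V₁) = 1315 K.
Reversible adiabatic, γ = 5/3: P₃ = P₂·(T₃/T₂)^(γ/(γ−1)) = 135.8 kPa; V₃ = V₂·(T₂/T₃)^(1/(γ−1)) = 4.104 L.

V₃ ≈ 4.10 L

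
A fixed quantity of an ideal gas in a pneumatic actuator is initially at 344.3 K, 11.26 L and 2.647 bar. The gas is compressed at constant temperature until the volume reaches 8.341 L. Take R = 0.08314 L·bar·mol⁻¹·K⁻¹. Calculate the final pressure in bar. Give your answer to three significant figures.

P₂ ≈ 3.57 bar

Isothermal, so P V is constant: T₂ = T₁; P₂ = P₁·(V₁/V₂) = 3.573 bar.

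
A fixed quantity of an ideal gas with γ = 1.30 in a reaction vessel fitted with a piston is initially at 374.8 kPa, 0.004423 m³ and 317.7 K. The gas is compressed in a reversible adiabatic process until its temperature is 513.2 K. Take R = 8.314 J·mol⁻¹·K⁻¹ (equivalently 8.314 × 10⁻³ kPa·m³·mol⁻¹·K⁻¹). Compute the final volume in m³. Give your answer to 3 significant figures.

Reversible adiabatic, γ = 1.30: P₂ = P₁·(T₂/T₁)^(γ/(γ−1)) = 2994 kPa; V₂ = V₁·(T₁/T₂)^(1/(γ−1)) = 0.0008943 m³.

V₂ ≈ 0.000894 m³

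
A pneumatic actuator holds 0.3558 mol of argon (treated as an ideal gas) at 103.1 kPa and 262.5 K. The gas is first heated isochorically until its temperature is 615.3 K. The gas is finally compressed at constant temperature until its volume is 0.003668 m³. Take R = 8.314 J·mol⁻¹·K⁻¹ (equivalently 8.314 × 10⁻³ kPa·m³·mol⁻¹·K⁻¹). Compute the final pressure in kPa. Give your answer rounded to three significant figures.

From PV = nRT: V₁ = nRT₁/P₁ = 0.007532 m³.
Isochoric, so P/T is constant: V₂ = V₁; P₂ = P₁·(T₂/T₁) = 241.7 kPa.
Isothermal, so P V is constant: T₃ = T₂; P₃ = P₂·(V₂/V₃) = 496.2 kPa.

P₃ ≈ 496 kPa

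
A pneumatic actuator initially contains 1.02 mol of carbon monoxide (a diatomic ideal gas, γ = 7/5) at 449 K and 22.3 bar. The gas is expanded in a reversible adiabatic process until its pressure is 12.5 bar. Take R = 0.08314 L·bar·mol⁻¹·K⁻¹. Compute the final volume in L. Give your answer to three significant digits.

V₂ ≈ 2.58 L

From PV = nRT: V₁ = nRT₁/P₁ = 1.707 L.
Adiabatic (γ = 7/5), T V^(γ−1) and P V^γ constant: T₂ = T₁·(P₂/P₁)^((γ−1)/γ) = 380.6 K; V₂ = V₁·(P₁/P₂)^(1/γ) = 2.582 L.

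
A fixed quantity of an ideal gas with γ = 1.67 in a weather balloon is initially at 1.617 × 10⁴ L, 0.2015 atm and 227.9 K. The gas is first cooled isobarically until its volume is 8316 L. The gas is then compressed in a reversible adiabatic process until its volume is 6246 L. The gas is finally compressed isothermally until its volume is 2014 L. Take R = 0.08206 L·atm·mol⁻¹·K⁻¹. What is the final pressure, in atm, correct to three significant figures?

P₄ ≈ 1.01 atm

P constant ⇒ V ∝ T: P₂ = P₁; T₂ = T₁·(V₂/V₁) = 117.2 K.
Adiabatic (γ = 1.67), T V^(γ−1) and P V^γ constant: T₃ = T₂·(V₂/V₃)^(γ−1) = 142.0 K; P₃ = P₂·(V₂/V₃)^γ = 0.3250 atm.
T constant ⇒ Boyle's law P V = const: T₄ = T₃; P₄ = P₃·(V₃/V₄) = 1.008 atm.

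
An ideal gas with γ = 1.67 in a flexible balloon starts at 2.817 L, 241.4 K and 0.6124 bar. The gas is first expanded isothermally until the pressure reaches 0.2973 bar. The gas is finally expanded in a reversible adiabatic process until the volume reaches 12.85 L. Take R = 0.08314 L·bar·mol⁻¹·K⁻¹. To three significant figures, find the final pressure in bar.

P₃ ≈ 0.0788 bar

T constant ⇒ Boyle's law P V = const: T₂ = T₁; V₂ = V₁·(P₁/P₂) = 5.803 L.
Reversible adiabatic, γ = 1.67: T₃ = T₂·(V₂/V₃)^(γ−1) = 141.7 K; P₃ = P₂·(V₂/V₃)^γ = 0.07881 bar.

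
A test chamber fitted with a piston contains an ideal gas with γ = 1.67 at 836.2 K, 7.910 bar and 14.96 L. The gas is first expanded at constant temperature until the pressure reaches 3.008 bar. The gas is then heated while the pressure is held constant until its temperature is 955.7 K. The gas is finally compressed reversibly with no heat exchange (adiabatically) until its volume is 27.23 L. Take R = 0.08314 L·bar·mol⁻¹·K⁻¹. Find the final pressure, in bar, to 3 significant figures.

P₄ ≈ 6.95 bar

T constant ⇒ Boyle's law P V = const: T₂ = T₁; V₂ = V₁·(P₁/P₂) = 39.34 L.
Isobaric, so V/T is constant: P₃ = P₂; V₃ = V₂·(T₃/T₂) = 44.96 L.
Reversible adiabatic, γ = 1.67: T₄ = T₃·(V₃/V₄)^(γ−1) = 1337 K; P₄ = P₃·(V₃/V₄)^γ = 6.950 bar.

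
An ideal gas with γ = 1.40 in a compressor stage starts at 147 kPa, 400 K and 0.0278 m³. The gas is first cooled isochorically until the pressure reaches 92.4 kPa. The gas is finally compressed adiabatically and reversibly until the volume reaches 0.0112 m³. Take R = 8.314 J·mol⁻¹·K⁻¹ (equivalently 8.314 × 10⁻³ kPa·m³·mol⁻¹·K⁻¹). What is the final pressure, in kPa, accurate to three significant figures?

V constant ⇒ P ∝ T: V₂ = V₁; T₂ = T₁·(P₂/P₁) = 251.4 K.
Adiabatic (γ = 1.40), T V^(γ−1) and P V^γ constant: T₃ = T₂·(V₂/V₃)^(γ−1) = 361.7 K; P₃ = P₂·(V₂/V₃)^γ = 329.9 kPa.

P₃ ≈ 330 kPa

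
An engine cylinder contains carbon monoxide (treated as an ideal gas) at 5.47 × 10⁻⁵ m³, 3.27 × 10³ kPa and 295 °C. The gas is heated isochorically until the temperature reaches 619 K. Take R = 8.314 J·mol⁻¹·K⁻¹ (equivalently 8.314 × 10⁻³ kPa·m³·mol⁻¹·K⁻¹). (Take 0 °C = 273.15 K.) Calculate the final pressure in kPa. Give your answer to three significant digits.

P₂ ≈ 3.56e+03 kPa

Convert: T₁ = 568.1 K.
V constant ⇒ P ∝ T: V₂ = V₁; P₂ = P₁·(T₂/T₁) = 3563 kPa.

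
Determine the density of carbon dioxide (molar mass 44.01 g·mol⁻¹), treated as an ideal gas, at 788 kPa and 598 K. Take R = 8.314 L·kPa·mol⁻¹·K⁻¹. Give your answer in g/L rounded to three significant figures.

ρ ≈ 6.98 g/L

ρ = PM/(RT) = (788 × 44.01) / (8.314 × 598.0)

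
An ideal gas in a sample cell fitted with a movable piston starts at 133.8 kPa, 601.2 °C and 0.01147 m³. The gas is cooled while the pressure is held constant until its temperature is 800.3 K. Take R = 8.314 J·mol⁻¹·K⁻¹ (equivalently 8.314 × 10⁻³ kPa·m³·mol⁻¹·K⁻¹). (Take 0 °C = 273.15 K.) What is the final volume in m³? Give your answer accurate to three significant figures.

V₂ ≈ 0.0105 m³

Convert: T₁ = 874.4 K.
P constant ⇒ V ∝ T: P₂ = P₁; V₂ = V₁·(T₂/T₁) = 0.01050 m³.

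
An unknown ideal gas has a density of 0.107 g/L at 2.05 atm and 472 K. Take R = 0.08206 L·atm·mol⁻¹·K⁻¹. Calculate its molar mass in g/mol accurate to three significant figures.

M ≈ 2.02 g/mol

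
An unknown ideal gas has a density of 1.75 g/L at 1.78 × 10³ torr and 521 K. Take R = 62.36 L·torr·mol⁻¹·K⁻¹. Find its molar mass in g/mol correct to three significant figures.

M ≈ 31.9 g/mol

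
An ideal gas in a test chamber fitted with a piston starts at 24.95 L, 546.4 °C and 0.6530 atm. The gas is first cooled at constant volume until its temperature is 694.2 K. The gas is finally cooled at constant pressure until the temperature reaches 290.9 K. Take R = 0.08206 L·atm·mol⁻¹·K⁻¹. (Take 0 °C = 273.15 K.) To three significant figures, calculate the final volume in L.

V₃ ≈ 10.5 L

Convert: T₁ = 819.5 K.
Isochoric, so P/T is constant: V₂ = V₁; P₂ = P₁·(T₂/T₁) = 0.5531 atm.
Isobaric, so V/T is constant: P₃ = P₂; V₃ = V₂·(T₃/T₂) = 10.46 L.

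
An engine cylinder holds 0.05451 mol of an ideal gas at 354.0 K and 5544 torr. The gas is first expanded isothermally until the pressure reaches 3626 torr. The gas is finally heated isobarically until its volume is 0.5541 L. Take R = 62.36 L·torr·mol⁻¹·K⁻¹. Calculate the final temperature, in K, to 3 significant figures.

T₃ ≈ 591 K

From PV = nRT: V₁ = nRT₁/P₁ = 0.2171 L.
T constant ⇒ Boyle's law P V = const: T₂ = T₁; V₂ = V₁·(P₁/P₂) = 0.3319 L.
Isobaric, so V/T is constant: P₃ = P₂; T₃ = T₂·(V₃/V₂) = 591.1 K.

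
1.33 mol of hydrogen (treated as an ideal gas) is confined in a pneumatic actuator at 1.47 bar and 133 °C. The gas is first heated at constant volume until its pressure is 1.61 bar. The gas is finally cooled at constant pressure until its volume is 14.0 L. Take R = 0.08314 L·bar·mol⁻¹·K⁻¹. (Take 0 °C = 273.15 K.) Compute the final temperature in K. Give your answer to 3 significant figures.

Convert: T₁ = 406.1 K.
From PV = nRT: V₁ = nRT₁/P₁ = 30.55 L.
Isochoric, so P/T is constant: V₂ = V₁; T₂ = T₁·(P₂/P₁) = 444.8 K.
Isobaric, so V/T is constant: P₃ = P₂; T₃ = T₂·(V₃/V₂) = 203.8 K.

T₃ ≈ 204 K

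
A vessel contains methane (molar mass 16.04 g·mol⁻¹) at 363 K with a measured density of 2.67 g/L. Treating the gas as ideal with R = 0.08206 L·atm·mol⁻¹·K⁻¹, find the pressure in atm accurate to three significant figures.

ρ = PM/(RT) ⇒ P = ρRT/M = (2.67 × 0.08206 × 363.0) / 16.04

P ≈ 4.96 atm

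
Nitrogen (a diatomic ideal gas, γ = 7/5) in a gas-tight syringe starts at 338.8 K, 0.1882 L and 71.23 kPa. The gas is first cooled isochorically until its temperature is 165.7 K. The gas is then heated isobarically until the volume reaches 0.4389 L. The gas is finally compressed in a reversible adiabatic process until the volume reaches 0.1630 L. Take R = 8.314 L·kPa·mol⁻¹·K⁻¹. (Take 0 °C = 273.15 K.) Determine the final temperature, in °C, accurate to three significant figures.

T₄ ≈ 301 °C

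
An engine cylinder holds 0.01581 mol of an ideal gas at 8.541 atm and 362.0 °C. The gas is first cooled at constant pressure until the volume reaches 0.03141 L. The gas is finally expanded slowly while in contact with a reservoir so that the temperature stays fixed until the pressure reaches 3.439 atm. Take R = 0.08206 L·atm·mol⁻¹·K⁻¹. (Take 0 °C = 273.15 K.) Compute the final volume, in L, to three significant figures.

Convert: T₁ = 635.1 K.
From PV = nRT: V₁ = nRT₁/P₁ = 0.09648 L.
P constant ⇒ V ∝ T: P₂ = P₁; T₂ = T₁·(V₂/V₁) = 206.8 K.
Isothermal, so P V is constant: T₃ = T₂; V₃ = V₂·(P₂/P₃) = 0.07801 L.

V₃ ≈ 0.0780 L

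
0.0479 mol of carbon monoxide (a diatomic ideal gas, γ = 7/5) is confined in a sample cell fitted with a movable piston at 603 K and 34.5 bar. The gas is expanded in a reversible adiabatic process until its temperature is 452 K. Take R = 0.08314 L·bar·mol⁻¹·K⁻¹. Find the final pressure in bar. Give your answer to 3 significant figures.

From PV = nRT: V₁ = nRT₁/P₁ = 0.06961 L.
Adiabatic (γ = 7/5), T V^(γ−1) and P V^γ constant: P₂ = P₁·(T₂/T₁)^(γ/(γ−1)) = 12.58 bar; V₂ = V₁·(T₁/T₂)^(1/(γ−1)) = 0.1431 L.

P₂ ≈ 12.6 bar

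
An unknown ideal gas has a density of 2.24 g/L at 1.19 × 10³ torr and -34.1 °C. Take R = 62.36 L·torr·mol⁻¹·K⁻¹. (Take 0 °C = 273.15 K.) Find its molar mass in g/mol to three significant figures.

M ≈ 28.1 g/mol

ρ = PM/(RT) ⇒ M = ρRT/P = (2.24 × 62.36 × 239.0) / 1.19e+03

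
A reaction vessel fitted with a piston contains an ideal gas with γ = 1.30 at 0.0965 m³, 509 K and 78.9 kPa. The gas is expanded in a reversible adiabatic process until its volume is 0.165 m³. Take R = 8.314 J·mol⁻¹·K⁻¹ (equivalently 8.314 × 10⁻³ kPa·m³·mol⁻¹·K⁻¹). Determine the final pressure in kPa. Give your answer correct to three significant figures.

P₂ ≈ 39.3 kPa

Reversible adiabatic, γ = 1.30: T₂ = T₁·(V₁/V₂)^(γ−1) = 433.3 K; P₂ = P₁·(V₁/V₂)^γ = 39.29 kPa.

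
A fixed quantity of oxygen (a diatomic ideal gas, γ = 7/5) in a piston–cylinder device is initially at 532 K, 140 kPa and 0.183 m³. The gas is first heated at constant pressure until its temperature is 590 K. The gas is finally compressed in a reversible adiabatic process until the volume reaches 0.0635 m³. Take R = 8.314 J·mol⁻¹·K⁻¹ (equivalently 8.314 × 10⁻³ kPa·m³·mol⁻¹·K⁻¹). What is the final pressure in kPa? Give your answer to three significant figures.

P₃ ≈ 712 kPa

Isobaric, so V/T is constant: P₂ = P₁; V₂ = V₁·(T₂/T₁) = 0.2030 m³.
Reversible adiabatic, γ = 7/5: T₃ = T₂·(V₂/V₃)^(γ−1) = 939.1 K; P₃ = P₂·(V₂/V₃)^γ = 712.2 kPa.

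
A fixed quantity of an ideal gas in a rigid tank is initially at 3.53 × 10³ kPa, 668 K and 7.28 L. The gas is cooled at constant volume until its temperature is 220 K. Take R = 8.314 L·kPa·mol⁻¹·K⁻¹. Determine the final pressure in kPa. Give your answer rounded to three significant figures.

P₂ ≈ 1.16e+03 kPa

V constant ⇒ P ∝ T: V₂ = V₁; P₂ = P₁·(T₂/T₁) = 1163 kPa.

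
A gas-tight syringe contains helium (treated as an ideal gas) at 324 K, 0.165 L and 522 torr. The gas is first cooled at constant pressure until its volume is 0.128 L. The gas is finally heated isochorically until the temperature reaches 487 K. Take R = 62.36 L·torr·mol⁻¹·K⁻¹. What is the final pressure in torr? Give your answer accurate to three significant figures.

P₃ ≈ 1.01e+03 torr

Isobaric, so V/T is constant: P₂ = P₁; T₂ = T₁·(V₂/V₁) = 251.3 K.
V constant ⇒ P ∝ T: V₃ = V₂; P₃ = P₂·(T₃/T₂) = 1011 torr.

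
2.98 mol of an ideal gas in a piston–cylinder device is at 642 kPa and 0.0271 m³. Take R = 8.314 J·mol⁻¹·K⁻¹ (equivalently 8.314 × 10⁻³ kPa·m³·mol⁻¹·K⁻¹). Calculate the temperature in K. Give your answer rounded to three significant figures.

PV = nRT ⇒ T = PV/(nR) = (642 × 0.0271) / (2.98 × 8.314 × 10⁻³)

T ≈ 702 K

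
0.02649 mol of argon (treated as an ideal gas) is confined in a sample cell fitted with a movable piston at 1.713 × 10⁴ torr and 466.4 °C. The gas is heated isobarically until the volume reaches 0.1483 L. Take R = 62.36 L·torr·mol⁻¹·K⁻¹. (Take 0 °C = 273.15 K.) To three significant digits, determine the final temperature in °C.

T₂ ≈ 1.26e+03 °C

Convert: T₁ = 739.5 K.
From PV = nRT: V₁ = nRT₁/P₁ = 0.07132 L.
Isobaric, so V/T is constant: P₂ = P₁; T₂ = T₁·(V₂/V₁) = 1538 K.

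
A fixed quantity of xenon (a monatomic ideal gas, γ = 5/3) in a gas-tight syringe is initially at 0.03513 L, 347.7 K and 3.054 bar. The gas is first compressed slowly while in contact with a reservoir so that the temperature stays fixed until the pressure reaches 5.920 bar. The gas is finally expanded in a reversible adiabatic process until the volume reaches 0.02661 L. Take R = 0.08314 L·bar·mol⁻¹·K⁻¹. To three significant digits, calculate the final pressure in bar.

Isothermal, so P V is constant: T₂ = T₁; V₂ = V₁·(P₁/P₂) = 0.01812 L.
Reversible adiabatic, γ = 5/3: T₃ = T₂·(V₂/V₃)^(γ−1) = 269.1 K; P₃ = P₂·(V₂/V₃)^γ = 3.121 bar.

P₃ ≈ 3.12 bar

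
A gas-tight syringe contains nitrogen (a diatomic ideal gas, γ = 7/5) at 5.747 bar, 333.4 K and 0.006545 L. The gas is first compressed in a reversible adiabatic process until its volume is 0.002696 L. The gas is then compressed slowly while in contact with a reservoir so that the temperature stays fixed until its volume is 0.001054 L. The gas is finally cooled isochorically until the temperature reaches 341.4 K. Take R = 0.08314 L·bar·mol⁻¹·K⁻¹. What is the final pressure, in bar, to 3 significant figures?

Adiabatic (γ = 7/5), T V^(γ−1) and P V^γ constant: T₂ = T₁·(V₁/V₂)^(γ−1) = 475.4 K; P₂ = P₁·(V₁/V₂)^γ = 19.89 bar.
T constant ⇒ Boyle's law P V = const: T₃ = T₂; P₃ = P₂·(V₂/V₃) = 50.88 bar.
Isochoric, so P/T is constant: V₄ = V₃; P₄ = P₃·(T₄/T₃) = 36.54 bar.

P₄ ≈ 36.5 bar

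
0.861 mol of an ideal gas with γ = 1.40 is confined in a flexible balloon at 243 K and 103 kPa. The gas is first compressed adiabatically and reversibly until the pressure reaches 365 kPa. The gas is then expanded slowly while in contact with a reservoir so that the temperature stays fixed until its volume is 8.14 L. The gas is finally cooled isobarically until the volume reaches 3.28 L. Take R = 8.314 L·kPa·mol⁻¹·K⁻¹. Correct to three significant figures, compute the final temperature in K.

T₄ ≈ 141 K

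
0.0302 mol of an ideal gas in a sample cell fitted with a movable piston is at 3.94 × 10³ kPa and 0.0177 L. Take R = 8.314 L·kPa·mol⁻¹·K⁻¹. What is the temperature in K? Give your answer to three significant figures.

T ≈ 278 K

PV = nRT ⇒ T = PV/(nR) = (3.94e+03 × 0.0177) / (0.0302 × 8.314)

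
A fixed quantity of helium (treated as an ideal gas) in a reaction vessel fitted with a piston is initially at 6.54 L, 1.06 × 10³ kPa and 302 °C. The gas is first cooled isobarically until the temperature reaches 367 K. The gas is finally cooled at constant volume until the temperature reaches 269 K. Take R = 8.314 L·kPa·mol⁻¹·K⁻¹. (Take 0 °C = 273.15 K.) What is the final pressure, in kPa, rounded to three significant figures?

P₃ ≈ 777 kPa

Convert: T₁ = 575.1 K.
P constant ⇒ V ∝ T: P₂ = P₁; V₂ = V₁·(T₂/T₁) = 4.173 L.
V constant ⇒ P ∝ T: V₃ = V₂; P₃ = P₂·(T₃/T₂) = 776.9 kPa.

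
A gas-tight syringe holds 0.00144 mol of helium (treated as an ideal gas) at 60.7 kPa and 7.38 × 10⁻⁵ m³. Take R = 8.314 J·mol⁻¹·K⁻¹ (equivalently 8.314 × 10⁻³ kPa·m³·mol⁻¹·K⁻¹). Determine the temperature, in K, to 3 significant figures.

PV = nRT ⇒ T = PV/(nR) = (60.7 × 7.38e-05) / (0.00144 × 8.314 × 10⁻³)

T ≈ 374 K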